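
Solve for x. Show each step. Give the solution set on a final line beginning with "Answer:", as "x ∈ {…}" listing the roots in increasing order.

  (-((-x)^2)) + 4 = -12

Step 1. [(-((-x)^2)) + 4 = -12] 4 comes off first (subtract 4) ⇒ sub: -((-x)^2) = -16.
Step 2. [-((-x)^2) = -16] LHS negated; negate both sides, so neg: (-x)^2 = 16.
Step 3. [(-x)^2 = 16] √ both sides: 16 ≥ 0 gives two branches, so sqrt: -x = 4 or -4.
Step 4. [-x = 4 or -4] LHS negated; negate both sides ⇒ neg: x = -4 or 4.

Answer: x ∈ {-4, 4}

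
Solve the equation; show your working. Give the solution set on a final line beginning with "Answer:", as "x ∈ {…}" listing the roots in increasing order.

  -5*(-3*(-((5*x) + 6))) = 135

Step 1. [-5*(-3*(-((5*x) + 6))) = 135] divide by the outer -5 ⇒ div: -3*(-((5*x) + 6)) = -27.
Step 2. [-3*(-((5*x) + 6)) = -27] leading coefficient -3: divide by -3 ⇒ div: -((5*x) + 6) = 9.
Step 3. [-((5*x) + 6) = 9] leading − — multiply by −1 ⇒ neg: (5*x) + 6 = -9.
Step 4. [(5*x) + 6 = -9] peel the +6: subtract 6 from each side, so sub: 5*x = -15.
Step 5. [5*x = -15] 5·(inner) — divide through by 5. So div: x = -3.

Answer: x ∈ {-3}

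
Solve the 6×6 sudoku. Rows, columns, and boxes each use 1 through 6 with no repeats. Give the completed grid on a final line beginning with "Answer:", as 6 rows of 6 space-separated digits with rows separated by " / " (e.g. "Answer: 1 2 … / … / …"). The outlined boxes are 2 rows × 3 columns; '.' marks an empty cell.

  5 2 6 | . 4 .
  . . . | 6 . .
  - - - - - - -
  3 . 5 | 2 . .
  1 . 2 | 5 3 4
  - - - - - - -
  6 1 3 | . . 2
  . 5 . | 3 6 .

Step 1. [r2c1∈{4}] r2c1 is down to just 4, so r2c1=4.
Step 2. [r6c6∈{1}] r6c6 is down to just 1 ⇒ r6c6=1.
Step 3. [r2c5∈{1,2,5}] 2 has one home in row 2: r2c5. So r2c5=2.
Step 4. [r3c2∈{4,6}] r3c2 is the only open cell in row 3 admitting 4, so r3c2=4.
Step 5. [r2c2∈{3}] r2c2's peers cover all but 3, so r2c2=3.
Step 6. [r1c4∈{1}] r1c4 has the single candidate 1. So r1c4=1.
Step 7. [r4c2∈{6}] only 6 remains possible at r4c2 ⇒ r4c2=6.
Step 8. [r3c6∈{6}] r3c6's peers cover all but 6 ⇒ r3c6=6.
Step 9. [r3c5∈{1}] nothing but 1 survives at r3c5. So r3c5=1.
Step 10. [r1c6∈{3}] r1c6 has the single candidate 3. So r1c6=3.
Step 11. [r6c3∈{4}] r6c3's peers cover all but 4 ⇒ r6c3=4.
Step 12. [r6c1∈{2}] r6c1 has the single candidate 2, so r6c1=2.
Step 13. [r5c4∈{4}] r5c4's peers cover all but 4 ⇒ r5c4=4.
Step 14. [r2c6∈{5}] only 5 remains possible at r2c6, so r2c6=5.
Step 15. [r2c3∈{1}] only 1 remains possible at r2c3, so r2c3=1.
Step 16. [r5c5∈{5}] nothing but 5 survives at r5c5 ⇒ r5c5=5.

Answer: 5 2 6 1 4 3 / 4 3 1 6 2 5 / 3 4 5 2 1 6 / 1 6 2 5 3 4 / 6 1 3 4 5 2 / 2 5 4 3 6 1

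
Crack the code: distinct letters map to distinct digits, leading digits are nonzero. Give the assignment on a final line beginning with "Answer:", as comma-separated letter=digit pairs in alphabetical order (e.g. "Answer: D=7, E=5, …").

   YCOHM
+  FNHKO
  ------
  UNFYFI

Step 1. [col 1: M + O ≡ I (mod 10)] no forcing yet in column 1 (carry-in 0); I=5 is free and consistent — try it ⇒ I=5.
Step 2. [col 1: M + O ≡ I (mod 10)] several values work for M in column 1 (M + O ≡ I (mod 10), carry-in 0); try M=6. So M=6.
Step 3. [col 1: M + O ≡ I (mod 10)] in column 1 we have M+O≡I with carry-in 0; given M=6, I=5 and digits 5,6 already taken and all letters distinct, that pins O to 9. So O=9.
Step 4. [col 2: H + K ≡ F (mod 10)] no forcing yet in column 2 (carry-in 1); F=8 is free and consistent — try it, so F=8.
Step 5. [col 2: H + K ≡ F (mod 10)] no forcing yet in column 2 (carry-in 1); K=4 is free and consistent — try it. So K=4.
Step 6. [U] adding two 5-digit numbers gives at most 5+1 digits, and here it does — U is that final carry and must be 1. So U=1.
Step 7. [col 2: H + K ≡ F (mod 10)] column 2: given K=4, F=8, carry-in 1, and digits 1,4,5,6,8,9 already taken and all letters distinct, H+K≡F (mod 10) forces H=3 ⇒ H=3.
Step 8. [col 3: O + H ≡ Y (mod 10)] column 3: given O=9, H=3, carry-in 0, and digits 1,3,4,5,6,8,9 already taken and all letters distinct, O+H≡Y (mod 10) forces Y=2 ⇒ Y=2.
Step 9. [col 4: C + N ≡ F (mod 10)] several values work for C in column 4 (C + N ≡ F (mod 10), carry-in 1); try C=7, so C=7.
Step 10. [col 4: C + N ≡ F (mod 10)] column 4: given C=7, F=8, carry-in 1, and digits 1,2,3,4,5,6,7,8,9 already taken and all letters distinct, C+N≡F (mod 10) forces N=0. So N=0.

Answer: C=7, F=8, H=3, I=5, K=4, M=6, N=0, O=9, U=1, Y=2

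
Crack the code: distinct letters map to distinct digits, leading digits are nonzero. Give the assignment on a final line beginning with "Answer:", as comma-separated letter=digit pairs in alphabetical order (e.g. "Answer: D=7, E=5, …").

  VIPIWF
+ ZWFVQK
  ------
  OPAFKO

Step 1. [col 1: F + K ≡ O (mod 10)] several values work for F in column 1 (F + K ≡ O (mod 10), carry-in 0); try F=7 ⇒ F=7.
Step 2. [col 1: F + K ≡ O (mod 10)] several values work for K in column 1 (F + K ≡ O (mod 10), carry-in 0); try K=9 ⇒ K=9.
Step 3. [col 1: F + K ≡ O (mod 10)] from column 1 (F=7, K=9, carry-in 0, digits 7,9 already taken and all letters distinct): O must equal 6. So O=6.
Step 4. [col 2: W + Q ≡ K (mod 10)] several values work for Q in column 2 (W + Q ≡ K (mod 10), carry-in 1); try Q=0. So Q=0.
Step 5. [col 2: W + Q ≡ K (mod 10)] in column 2 we have W+Q≡K with carry-in 1; given Q=0, K=9 and digits 0,6,7,9 already taken and all letters distinct, that pins W to 8. So W=8.
Step 6. [col 3: I + V ≡ F (mod 10)] I=5 is one option consistent with column 3 (I + V ≡ F (mod 10), carry-in 0) — take it, so I=5.
Step 7. [col 3: I + V ≡ F (mod 10)] from column 3 (I=5, F=7, carry-in 0, digits 0,5,6,7,8,9 already taken and all letters distinct): V must equal 2. So V=2.
Step 8. [col 4: P + F ≡ A (mod 10)] in column 4 we have P+F≡A with carry-in 0; given F=7 and digits 0,2,5,6,7,8,9 already taken and all letters distinct, that pins P to 4, so P=4.
Step 9. [col 4: P + F ≡ A (mod 10)] column 4 reads P+F+carry(0)=A with P=4, F=7; with digits 0,2,4,5,6,7,8,9 already taken and all letters distinct, the only value for A is 1. So A=1.
Step 10. [col 6: V + Z ≡ O (mod 10)] column 6: given V=2, O=6, carry-in 1, and digits 0,1,2,4,5,6,7,8,9 already taken and all letters distinct, V+Z≡O (mod 10) forces Z=3 ⇒ Z=3.

Answer: A=1, F=7, I=5, K=9, O=6, P=4, Q=0, V=2, W=8, Z=3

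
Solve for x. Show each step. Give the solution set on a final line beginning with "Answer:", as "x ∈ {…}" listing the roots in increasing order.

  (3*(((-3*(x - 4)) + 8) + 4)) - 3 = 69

Step 1. [(3*(((-3*(x - 4)) + 8) + 4)) - 3 = 69] 3 comes off first (add 3). So sub: 3*(((-3*(x - 4)) + 8) + 4) = 72.
Step 2. [3*(((-3*(x - 4)) + 8) + 4) = 72] divide by the outer 3 ⇒ div: ((-3*(x - 4)) + 8) + 4 = 24.
Step 3. [((-3*(x - 4)) + 8) + 4 = 24] 4 comes off first (subtract 4), so sub: (-3*(x - 4)) + 8 = 20.
Step 4. [(-3*(x - 4)) + 8 = 20] peel the +8: subtract 8 from each side, so sub: -3*(x - 4) = 12.
Step 5. [-3*(x - 4) = 12] LHS = -3·(…); ÷-3 both sides ⇒ div: x - 4 = -4.
Step 6. [x - 4 = -4] -4 is outermost — add 4 both sides. So sub: x = 0.

Answer: x ∈ {0}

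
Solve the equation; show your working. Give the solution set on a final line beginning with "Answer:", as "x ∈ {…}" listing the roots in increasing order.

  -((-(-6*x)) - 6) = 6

Step 1. [-((-(-6*x)) - 6) = 6] flip signs both sides ⇒ neg: (-(-6*x)) - 6 = -6.
Step 2. [(-(-6*x)) - 6 = -6] 6 comes off first (add 6) ⇒ sub: -(-6*x) = 0.
Step 3. [-(-6*x) = 0] leading − — multiply by −1 ⇒ neg: -6*x = 0.
Step 4. [-6*x = 0] divide by the outer -6 ⇒ div: x = 0.

Answer: x ∈ {0}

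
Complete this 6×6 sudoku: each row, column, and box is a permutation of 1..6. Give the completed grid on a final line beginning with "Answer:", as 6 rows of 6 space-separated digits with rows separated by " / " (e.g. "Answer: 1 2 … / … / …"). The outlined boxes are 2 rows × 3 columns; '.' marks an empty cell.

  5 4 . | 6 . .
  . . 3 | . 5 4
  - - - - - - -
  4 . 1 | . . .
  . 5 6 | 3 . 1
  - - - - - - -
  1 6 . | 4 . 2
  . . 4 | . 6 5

Step 1. [r3c5∈{2}] r3c5's peers cover all but 2. So r3c5=2.
Step 2. [r2c4∈{1,2}] in col 4, 2 fits only at r2c4 ⇒ r2c4=2.
Step 3. [r6c2∈{2,3}] across col 2, 2 lands solely at r6c2. So r6c2=2.
Step 4. [r1c6∈{3}] nothing but 3 survives at r1c6 ⇒ r1c6=3.
Step 5. [r1c3∈{2}] nothing but 2 survives at r1c3. So r1c3=2.
Step 6. [r5c3∈{5}] r5c3 is down to just 5. So r5c3=5.
Step 7. [r2c1∈{6}] r2c1 is down to just 6, so r2c1=6.
Step 8. [r4c5∈{4}] r4c5 is down to just 4. So r4c5=4.
Step 9. [r3c4∈{5}] nothing but 5 survives at r3c4, so r3c4=5.
Step 10. [r4c1∈{2}] nothing but 2 survives at r4c1, so r4c1=2.
Step 11. [r1c5∈{1}] only 1 remains possible at r1c5. So r1c5=1.
Step 12. [r2c2∈{1}] r2c2's peers cover all but 1. So r2c2=1.
Step 13. [r3c2∈{3}] r3c2 has the single candidate 3 ⇒ r3c2=3.
Step 14. [r3c6∈{6}] r3c6's peers cover all but 6, so r3c6=6.
Step 15. [r5c5∈{3}] nothing but 3 survives at r5c5 ⇒ r5c5=3.
Step 16. [r6c4∈{1}] r6c4's peers cover all but 1 ⇒ r6c4=1.
Step 17. [r6c1∈{3}] r6c1 is down to just 3. So r6c1=3.

Answer: 5 4 2 6 1 3 / 6 1 3 2 5 4 / 4 3 1 5 2 6 / 2 5 6 3 4 1 / 1 6 5 4 3 2 / 3 2 4 1 6 5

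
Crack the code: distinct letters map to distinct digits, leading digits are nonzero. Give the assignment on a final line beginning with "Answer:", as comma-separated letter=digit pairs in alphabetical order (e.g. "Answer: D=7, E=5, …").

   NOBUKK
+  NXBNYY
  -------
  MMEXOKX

Step 1. [col 1: K + Y ≡ X (mod 10)] several values work for K in column 1 (K + Y ≡ X (mod 10), carry-in 0); try K=7, so K=7.
Step 2. [col 1: K + Y ≡ X (mod 10)] several values work for Y in column 1 (K + Y ≡ X (mod 10), carry-in 0); try Y=9. So Y=9.
Step 3. [M] adding two 6-digit numbers gives at most 6+1 digits, and here it does — M is that final carry and must be 1. So M=1.
Step 4. [col 1: K + Y ≡ X (mod 10)] in column 1 we have K+Y≡X with carry-in 0; given K=7, Y=9 and digits 1,7,9 already taken and all letters distinct, that pins X to 6, so X=6.
Step 5. [col 3: U + N ≡ O (mod 10)] column 3 (U + N ≡ O (mod 10), carry-in 1) doesn't pin N yet; pick N=5 and continue ⇒ N=5.
Step 6. [col 3: U + N ≡ O (mod 10)] column 3 (U + N ≡ O (mod 10), carry-in 1) doesn't pin O yet; pick O=8 and continue. So O=8.
Step 7. [col 3: U + N ≡ O (mod 10)] column 3 reads U+N+carry(1)=O with N=5, O=8; with digits 1,5,6,7,8,9 already taken and all letters distinct, the only value for U is 2 ⇒ U=2.
Step 8. [col 4: B + B ≡ X (mod 10)] column 4 reads B+B+carry(0)=X with X=6; with digits 1,2,5,6,7,8,9 already taken and all letters distinct, the only value for B is 3. So B=3.
Step 9. [col 5: O + X ≡ E (mod 10)] in column 5 we have O+X≡E with carry-in 0; given O=8, X=6 and digits 1,2,3,5,6,7,8,9 already taken and all letters distinct, that pins E to 4. So E=4.

Answer: B=3, E=4, K=7, M=1, N=5, O=8, U=2, X=6, Y=9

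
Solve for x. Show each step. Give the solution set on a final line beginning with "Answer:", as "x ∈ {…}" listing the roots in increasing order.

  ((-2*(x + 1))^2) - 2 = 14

Step 1. [((-2*(x + 1))^2) - 2 = 14] add 2: x sits inside (… - 2) ⇒ sub: (-2*(x + 1))^2 = 16.
Step 2. [(-2*(x + 1))^2 = 16] LHS squared, RHS 16 ≥ 0: apply √ (±), so sqrt: -2*(x + 1) = 4 or -4.
Step 3. [-2*(x + 1) = 4 or -4] leading coefficient -2: divide by -2. So div: x + 1 = -2 or 2.
Step 4. [x + 1 = -2 or 2] +1 is outermost — subtract 1 both sides, so sub: x = -3 or 1.

Answer: x ∈ {-3, 1}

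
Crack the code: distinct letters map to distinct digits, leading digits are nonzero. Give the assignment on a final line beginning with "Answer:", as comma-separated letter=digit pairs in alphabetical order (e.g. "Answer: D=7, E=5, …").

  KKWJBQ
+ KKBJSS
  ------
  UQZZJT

Step 1. [col 1: Q + S ≡ T (mod 10)] several values work for T in column 1 (Q + S ≡ T (mod 10), carry-in 0); try T=2. So T=2.
Step 2. [col 1: Q + S ≡ T (mod 10)] no forcing yet in column 1 (carry-in 0); S=3 is free and consistent — try it ⇒ S=3.
Step 3. [col 1: Q + S ≡ T (mod 10)] column 1: given S=3, T=2, carry-in 0, and digits 2,3 already taken and all letters distinct, Q+S≡T (mod 10) forces Q=9. So Q=9.
Step 4. [col 2: B + S ≡ J (mod 10)] several values work for J in column 2 (B + S ≡ J (mod 10), carry-in 1); try J=0. So J=0.
Step 5. [col 2: B + S ≡ J (mod 10)] in column 2 we have B+S≡J with carry-in 1; given S=3, J=0 and digits 0,2,3,9 already taken and all letters distinct, that pins B to 6 ⇒ B=6.
Step 6. [col 3: J + J ≡ Z (mod 10)] from column 3 (J=0, carry-in 1, digits 0,2,3,6,9 already taken and all letters distinct): Z must equal 1, so Z=1.
Step 7. [col 4: W + B ≡ Z (mod 10)] in column 4 we have W+B≡Z with carry-in 0; given B=6, Z=1 and digits 0,1,2,3,6,9 already taken and all letters distinct, that pins W to 5, so W=5.
Step 8. [col 5: K + K ≡ Q (mod 10)] column 5: given Q=9, carry-in 1, and digits 0,1,2,3,5,6,9 already taken and all letters distinct, K+K≡Q (mod 10) forces K=4. So K=4.
Step 9. [col 6: K + K ≡ U (mod 10)] in column 6 we have K+K≡U with carry-in 0; given K=4 and digits 0,1,2,3,4,5,6,9 already taken and all letters distinct, that pins U to 8, so U=8.

Answer: B=6, J=0, K=4, Q=9, S=3, T=2, U=8, W=5, Z=1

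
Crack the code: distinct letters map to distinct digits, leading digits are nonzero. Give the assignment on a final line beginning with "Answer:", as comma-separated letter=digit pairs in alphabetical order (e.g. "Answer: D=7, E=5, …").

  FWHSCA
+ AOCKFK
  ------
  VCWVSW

Step 1. [col 1: A + K ≡ W (mod 10)] K=4 is one option consistent with column 1 (A + K ≡ W (mod 10), carry-in 0) — take it ⇒ K=4.
Step 2. [col 1: A + K ≡ W (mod 10)] several values work for A in column 1 (A + K ≡ W (mod 10), carry-in 0); try A=1 ⇒ A=1.
Step 3. [col 1: A + K ≡ W (mod 10)] from column 1 (A=1, K=4, carry-in 0, digits 1,4 already taken and all letters distinct): W must equal 5, so W=5.
Step 4. [col 2: C + F ≡ S (mod 10)] S=3 is one option consistent with column 2 (C + F ≡ S (mod 10), carry-in 0) — take it. So S=3.
Step 5. [col 2: C + F ≡ S (mod 10)] C=6 is one option consistent with column 2 (C + F ≡ S (mod 10), carry-in 0) — take it, so C=6.
Step 6. [col 2: C + F ≡ S (mod 10)] column 2: given C=6, S=3, carry-in 0, and digits 1,3,4,5,6 already taken and all letters distinct, C+F≡S (mod 10) forces F=7. So F=7.
Step 7. [col 3: S + K ≡ V (mod 10)] from column 3 (S=3, K=4, carry-in 1, digits 1,3,4,5,6,7 already taken and all letters distinct): V must equal 8, so V=8.
Step 8. [col 4: H + C ≡ W (mod 10)] column 4: given C=6, W=5, carry-in 0, and digits 1,3,4,5,6,7,8 already taken and all letters distinct, H+C≡W (mod 10) forces H=9, so H=9.
Step 9. [col 5: W + O ≡ C (mod 10)] from column 5 (W=5, C=6, carry-in 1, digits 1,3,4,5,6,7,8,9 already taken and all letters distinct): O must equal 0, so O=0.

Answer: A=1, C=6, F=7, H=9, K=4, O=0, S=3, V=8, W=5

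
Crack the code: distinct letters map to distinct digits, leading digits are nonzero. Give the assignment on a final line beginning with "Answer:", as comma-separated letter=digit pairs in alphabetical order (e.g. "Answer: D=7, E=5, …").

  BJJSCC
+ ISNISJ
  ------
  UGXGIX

Step 1. [col 1: C + J ≡ X (mod 10)] C=5 is one option consistent with column 1 (C + J ≡ X (mod 10), carry-in 0) — take it. So C=5.
Step 2. [col 1: C + J ≡ X (mod 10)] J=3 is one option consistent with column 1 (C + J ≡ X (mod 10), carry-in 0) — take it ⇒ J=3.
Step 3. [col 1: C + J ≡ X (mod 10)] in column 1 we have C+J≡X with carry-in 0; given C=5, J=3 and digits 3,5 already taken and all letters distinct, that pins X to 8 ⇒ X=8.
Step 4. [col 2: C + S ≡ I (mod 10)] S=7 is one option consistent with column 2 (C + S ≡ I (mod 10), carry-in 0) — take it, so S=7.
Step 5. [col 2: C + S ≡ I (mod 10)] from column 2 (C=5, S=7, carry-in 0, digits 3,5,7,8 already taken and all letters distinct): I must equal 2. So I=2.
Step 6. [col 3: S + I ≡ G (mod 10)] column 3 reads S+I+carry(1)=G with S=7, I=2; with digits 2,3,5,7,8 already taken and all letters distinct, the only value for G is 0, so G=0.
Step 7. [col 4: J + N ≡ X (mod 10)] from column 4 (J=3, X=8, carry-in 1, digits 0,2,3,5,7,8 already taken and all letters distinct): N must equal 4, so N=4.
Step 8. [col 6: B + I ≡ U (mod 10)] in column 6 we have B+I≡U with carry-in 1; given I=2 and digits 0,2,3,4,5,7,8 already taken and all letters distinct, that pins B to 6. So B=6.
Step 9. [col 6: B + I ≡ U (mod 10)] column 6 reads B+I+carry(1)=U with B=6, I=2; with digits 0,2,3,4,5,6,7,8 already taken and all letters distinct, the only value for U is 9, so U=9.

Answer: B=6, C=5, G=0, I=2, J=3, N=4, S=7, U=9, X=8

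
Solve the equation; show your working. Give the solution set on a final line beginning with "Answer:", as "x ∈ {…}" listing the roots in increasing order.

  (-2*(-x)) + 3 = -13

Step 1. [(-2*(-x)) + 3 = -13] +3 is outermost — subtract 3 both sides. So sub: -2*(-x) = -16.
Step 2. [-2*(-x) = -16] divide by the outer -2. So div: -x = 8.
Step 3. [-x = 8] leading − — multiply by −1. So neg: x = -8.

Answer: x ∈ {-8}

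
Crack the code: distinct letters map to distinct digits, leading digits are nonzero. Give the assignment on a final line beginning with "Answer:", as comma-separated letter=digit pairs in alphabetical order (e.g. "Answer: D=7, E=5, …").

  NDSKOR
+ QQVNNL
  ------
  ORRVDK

Step 1. [col 1: R + L ≡ K (mod 10)] L=6 is one option consistent with column 1 (R + L ≡ K (mod 10), carry-in 0) — take it, so L=6.
Step 2. [col 1: R + L ≡ K (mod 10)] no forcing yet in column 1 (carry-in 0); R=3 is free and consistent — try it, so R=3.
Step 3. [col 1: R + L ≡ K (mod 10)] column 1: given R=3, L=6, carry-in 0, and digits 3,6 already taken and all letters distinct, R+L≡K (mod 10) forces K=9 ⇒ K=9.
Step 4. [col 2: O + N ≡ D (mod 10)] no forcing yet in column 2 (carry-in 0); D=8 is free and consistent — try it ⇒ D=8.
Step 5. [col 2: O + N ≡ D (mod 10)] column 2 (O + N ≡ D (mod 10), carry-in 0) doesn't pin N yet; pick N=1 and continue. So N=1.
Step 6. [col 2: O + N ≡ D (mod 10)] column 2 reads O+N+carry(0)=D with N=1, D=8; with digits 1,3,6,8,9 already taken and all letters distinct, the only value for O is 7 ⇒ O=7.
Step 7. [col 3: K + N ≡ V (mod 10)] column 3 reads K+N+carry(0)=V with K=9, N=1; with digits 1,3,6,7,8,9 already taken and all letters distinct, the only value for V is 0, so V=0.
Step 8. [col 4: S + V ≡ R (mod 10)] in column 4 we have S+V≡R with carry-in 1; given V=0, R=3 and digits 0,1,3,6,7,8,9 already taken and all letters distinct, that pins S to 2. So S=2.
Step 9. [col 5: D + Q ≡ R (mod 10)] in column 5 we have D+Q≡R with carry-in 0; given D=8, R=3 and digits 0,1,2,3,6,7,8,9 already taken and all letters distinct, that pins Q to 5. So Q=5.

Answer: D=8, K=9, L=6, N=1, O=7, Q=5, R=3, S=2, V=0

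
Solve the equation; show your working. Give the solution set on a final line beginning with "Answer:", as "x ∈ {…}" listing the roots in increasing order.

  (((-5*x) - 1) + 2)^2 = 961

Step 1. [(((-5*x) - 1) + 2)^2 = 961] √ both sides: 961 ≥ 0 gives two branches. So sqrt: ((-5*x) - 1) + 2 = 31 or -31.
Step 2. [((-5*x) - 1) + 2 = 31 or -31] the outer +2 inverts by subtracting 2, so sub: (-5*x) - 1 = 29 or -33.
Step 3. [(-5*x) - 1 = 29 or -33] 1 comes off first (add 1). So sub: -5*x = 30 or -32.
Step 4. [-5*x = 30 or -32] -5 out front; divide by -5, so div: x = -6 or 32/5.

Answer: x ∈ {-6, 32/5}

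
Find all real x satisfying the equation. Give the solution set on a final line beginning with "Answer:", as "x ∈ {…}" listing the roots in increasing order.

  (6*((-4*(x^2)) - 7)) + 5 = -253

Step 1. [(6*((-4*(x^2)) - 7)) + 5 = -253] peel the +5: subtract 5 from each side. So sub: 6*((-4*(x^2)) - 7) = -258.
Step 2. [6*((-4*(x^2)) - 7) = -258] LHS = 6·(…); ÷6 both sides. So div: (-4*(x^2)) - 7 = -43.
Step 3. [(-4*(x^2)) - 7 = -43] peel the -7: add 7 from each side, so sub: -4*(x^2) = -36.
Step 4. [-4*(x^2) = -36] -4 out front; divide by -4. So div: x^2 = 9.
Step 5. [x^2 = 9] LHS squared, RHS 9 ≥ 0: apply √ (±) ⇒ sqrt: x = 3 or -3.

Answer: x ∈ {-3, 3}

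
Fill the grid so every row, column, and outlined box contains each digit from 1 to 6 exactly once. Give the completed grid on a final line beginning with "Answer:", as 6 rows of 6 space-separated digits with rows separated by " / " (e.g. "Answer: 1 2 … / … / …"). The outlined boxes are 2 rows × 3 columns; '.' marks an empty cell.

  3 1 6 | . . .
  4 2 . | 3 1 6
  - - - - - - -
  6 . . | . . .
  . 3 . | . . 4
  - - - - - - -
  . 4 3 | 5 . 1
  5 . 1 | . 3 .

Step 1. [r6c6∈{2}] nothing but 2 survives at r6c6. So r6c6=2.
Step 2. [r3c2∈{5}] r3c2 is down to just 5, so r3c2=5.
Step 3. [r3c5∈{2}] nothing but 2 survives at r3c5. So r3c5=2.
Step 4. [r5c5∈{6}] r5c5's peers cover all but 6. So r5c5=6.
Step 5. [r4c1∈{1,2}] col 1 places 1 nowhere but r4c1. So r4c1=1.
Step 6. [r1c5∈{4,5}] col 5 places 4 nowhere but r1c5, so r1c5=4.
Step 7. [r3c6∈{3}] only 3 remains possible at r3c6, so r3c6=3.
Step 8. [r2c3∈{5}] r2c3 is down to just 5, so r2c3=5.
Step 9. [r3c4∈{1}] only 1 remains possible at r3c4, so r3c4=1.
Step 10. [r4c3∈{2}] r4c3's peers cover all but 2 ⇒ r4c3=2.
Step 11. [r4c5∈{5}] r4c5 is down to just 5, so r4c5=5.
Step 12. [r1c4∈{2}] r1c4 is down to just 2. So r1c4=2.
Step 13. [r5c1∈{2}] r5c1 is down to just 2 ⇒ r5c1=2.
Step 14. [r3c3∈{4}] r3c3 is down to just 4, so r3c3=4.
Step 15. [r1c6∈{5}] only 5 remains possible at r1c6. So r1c6=5.
Step 16. [r6c4∈{4}] r6c4 is down to just 4, so r6c4=4.
Step 17. [r4c4∈{6}] r4c4 is down to just 6 ⇒ r4c4=6.
Step 18. [r6c2∈{6}] r6c2 has the single candidate 6. So r6c2=6.

Answer: 3 1 6 2 4 5 / 4 2 5 3 1 6 / 6 5 4 1 2 3 / 1 3 2 6 5 4 / 2 4 3 5 6 1 / 5 6 1 4 3 2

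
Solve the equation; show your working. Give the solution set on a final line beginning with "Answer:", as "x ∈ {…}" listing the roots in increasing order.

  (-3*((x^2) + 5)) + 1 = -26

Step 1. [(-3*((x^2) + 5)) + 1 = -26] +1 is outermost — subtract 1 both sides ⇒ sub: -3*((x^2) + 5) = -27.
Step 2. [-3*((x^2) + 5) = -27] -3 out front; divide by -3, so div: (x^2) + 5 = 9.
Step 3. [(x^2) + 5 = 9] subtract 5: x sits inside (… + 5) ⇒ sub: x^2 = 4.
Step 4. [x^2 = 4] √ both sides: 4 ≥ 0 gives two branches, so sqrt: x = 2 or -2.

Answer: x ∈ {-2, 2}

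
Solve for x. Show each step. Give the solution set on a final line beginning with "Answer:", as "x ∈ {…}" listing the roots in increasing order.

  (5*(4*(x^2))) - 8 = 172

Step 1. [(5*(4*(x^2))) - 8 = 172] -8 is outermost — add 8 both sides ⇒ sub: 5*(4*(x^2)) = 180.
Step 2. [5*(4*(x^2)) = 180] divide by the outer 5. So div: 4*(x^2) = 36.
Step 3. [4*(x^2) = 36] leading coefficient 4: divide by 4, so div: x^2 = 9.
Step 4. [x^2 = 9] LHS squared, RHS 9 ≥ 0: apply √ (±), so sqrt: x = 3 or -3.

Answer: x ∈ {-3, 3}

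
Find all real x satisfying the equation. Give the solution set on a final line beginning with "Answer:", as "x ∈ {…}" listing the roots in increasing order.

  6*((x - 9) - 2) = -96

Step 1. [6*((x - 9) - 2) = -96] 6·(inner) — divide through by 6. So div: (x - 9) - 2 = -16.
Step 2. [(x - 9) - 2 = -16] the outer -2 inverts by adding 2. So sub: x - 9 = -14.
Step 3. [x - 9 = -14] the outer -9 inverts by adding 9, so sub: x = -5.

Answer: x ∈ {-5}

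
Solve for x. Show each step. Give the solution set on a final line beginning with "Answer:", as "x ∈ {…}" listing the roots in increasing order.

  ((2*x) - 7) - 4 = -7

Step 1. [((2*x) - 7) - 4 = -7] 4 comes off first (add 4), so sub: (2*x) - 7 = -3.
Step 2. [(2*x) - 7 = -3] 7 comes off first (add 7), so sub: 2*x = 4.
Step 3. [2*x = 4] 2·(inner) — divide through by 2. So div: x = 2.

Answer: x ∈ {2}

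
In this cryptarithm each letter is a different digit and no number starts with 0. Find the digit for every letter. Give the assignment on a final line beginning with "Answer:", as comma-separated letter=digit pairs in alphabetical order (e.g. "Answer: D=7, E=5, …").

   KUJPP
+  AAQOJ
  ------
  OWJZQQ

Step 1. [col 1: P + J ≡ Q (mod 10)] no forcing yet in column 1 (carry-in 0); J=2 is free and consistent — try it ⇒ J=2.
Step 2. [col 1: P + J ≡ Q (mod 10)] no forcing yet in column 1 (carry-in 0); Q=0 is free and consistent — try it, so Q=0.
Step 3. [col 1: P + J ≡ Q (mod 10)] in column 1 we have P+J≡Q with carry-in 0; given J=2, Q=0 and digits 0,2 already taken and all letters distinct, that pins P to 8 ⇒ P=8.
Step 4. [col 2: P + O ≡ Q (mod 10)] column 2 reads P+O+carry(1)=Q with P=8, Q=0; with digits 0,2,8 already taken and all letters distinct, the only value for O is 1, so O=1.
Step 5. [col 3: J + Q ≡ Z (mod 10)] column 3 reads J+Q+carry(1)=Z with J=2, Q=0; with digits 0,1,2,8 already taken and all letters distinct, the only value for Z is 3. So Z=3.
Step 6. [col 4: U + A ≡ J (mod 10)] A=7 is one option consistent with column 4 (U + A ≡ J (mod 10), carry-in 0) — take it ⇒ A=7.
Step 7. [col 4: U + A ≡ J (mod 10)] column 4: given A=7, J=2, carry-in 0, and digits 0,1,2,3,7,8 already taken and all letters distinct, U+A≡J (mod 10) forces U=5. So U=5.
Step 8. [col 5: K + A ≡ W (mod 10)] in column 5 we have K+A≡W with carry-in 1; given A=7 and digits 0,1,2,3,5,7,8 already taken and all letters distinct, that pins W to 4, so W=4.
Step 9. [col 5: K + A ≡ W (mod 10)] in column 5 we have K+A≡W with carry-in 1; given A=7, W=4 and digits 0,1,2,3,4,5,7,8 already taken and all letters distinct, that pins K to 6, so K=6.

Answer: A=7, J=2, K=6, O=1, P=8, Q=0, U=5, W=4, Z=3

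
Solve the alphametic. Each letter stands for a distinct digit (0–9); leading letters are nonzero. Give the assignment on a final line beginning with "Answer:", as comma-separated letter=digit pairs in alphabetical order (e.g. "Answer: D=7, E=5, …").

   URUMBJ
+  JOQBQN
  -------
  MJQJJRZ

Step 1. [col 1: J + N ≡ Z (mod 10)] N=5 is one option consistent with column 1 (J + N ≡ Z (mod 10), carry-in 0) — take it. So N=5.
Step 2. [M] the sum has 7 digits but both addends have 6; that extra leading digit M is the final carry, namely 1, so M=1.
Step 3. [col 1: J + N ≡ Z (mod 10)] column 1 (J + N ≡ Z (mod 10), carry-in 0) doesn't pin J yet; pick J=3 and continue, so J=3.
Step 4. [col 1: J + N ≡ Z (mod 10)] in column 1 we have J+N≡Z with carry-in 0; given J=3, N=5 and digits 1,3,5 already taken and all letters distinct, that pins Z to 8 ⇒ Z=8.
Step 5. [col 2: B + Q ≡ R (mod 10)] no forcing yet in column 2 (carry-in 0); R=6 is free and consistent — try it ⇒ R=6.
Step 6. [col 2: B + Q ≡ R (mod 10)] several values work for Q in column 2 (B + Q ≡ R (mod 10), carry-in 0); try Q=4. So Q=4.
Step 7. [col 2: B + Q ≡ R (mod 10)] from column 2 (Q=4, R=6, carry-in 0, digits 1,3,4,5,6,8 already taken and all letters distinct): B must equal 2 ⇒ B=2.
Step 8. [col 4: U + Q ≡ J (mod 10)] in column 4 we have U+Q≡J with carry-in 0; given Q=4, J=3 and digits 1,2,3,4,5,6,8 already taken and all letters distinct, that pins U to 9 ⇒ U=9.
Step 9. [col 5: R + O ≡ Q (mod 10)] column 5 reads R+O+carry(1)=Q with R=6, Q=4; with digits 1,2,3,4,5,6,8,9 already taken and all letters distinct, the only value for O is 7. So O=7.

Answer: B=2, J=3, M=1, N=5, O=7, Q=4, R=6, U=9, Z=8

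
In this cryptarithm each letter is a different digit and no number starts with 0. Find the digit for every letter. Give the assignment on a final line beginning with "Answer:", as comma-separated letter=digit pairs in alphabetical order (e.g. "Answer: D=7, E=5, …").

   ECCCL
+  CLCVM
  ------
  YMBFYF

Step 1. [Y] Y is the leading digit of a 6-digit sum of two 5-digit numbers; the final carry is exactly 1 ⇒ Y=1.
Step 2. [col 1: L + M ≡ F (mod 10)] column 1 (L + M ≡ F (mod 10), carry-in 0) doesn't pin M yet; pick M=3 and continue. So M=3.
Step 3. [col 1: L + M ≡ F (mod 10)] no forcing yet in column 1 (carry-in 0); L=6 is free and consistent — try it, so L=6.
Step 4. [col 1: L + M ≡ F (mod 10)] column 1 reads L+M+carry(0)=F with L=6, M=3; with digits 1,3,6 already taken and all letters distinct, the only value for F is 9, so F=9.
Step 5. [col 2: C + V ≡ Y (mod 10)] column 2 (C + V ≡ Y (mod 10), carry-in 0) doesn't pin C yet; pick C=4 and continue, so C=4.
Step 6. [col 2: C + V ≡ Y (mod 10)] from column 2 (C=4, Y=1, carry-in 0, digits 1,3,4,6,9 already taken and all letters distinct): V must equal 7. So V=7.
Step 7. [col 4: C + L ≡ B (mod 10)] from column 4 (C=4, L=6, carry-in 0, digits 1,3,4,6,7,9 already taken and all letters distinct): B must equal 0. So B=0.
Step 8. [col 5: E + C ≡ M (mod 10)] in column 5 we have E+C≡M with carry-in 1; given C=4, M=3 and digits 0,1,3,4,6,7,9 already taken and all letters distinct, that pins E to 8, so E=8.

Answer: B=0, C=4, E=8, F=9, L=6, M=3, V=7, Y=1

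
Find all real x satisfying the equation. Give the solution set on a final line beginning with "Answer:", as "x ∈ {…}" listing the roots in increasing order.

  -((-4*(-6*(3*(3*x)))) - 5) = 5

Step 1. [-((-4*(-6*(3*(3*x)))) - 5) = 5] leading − — multiply by −1. So neg: (-4*(-6*(3*(3*x)))) - 5 = -5.
Step 2. [(-4*(-6*(3*(3*x)))) - 5 = -5] the outer -5 inverts by adding 5. So sub: -4*(-6*(3*(3*x))) = 0.
Step 3. [-4*(-6*(3*(3*x))) = 0] leading coefficient -4: divide by -4. So div: -6*(3*(3*x)) = 0.
Step 4. [-6*(3*(3*x)) = 0] LHS = -6·(…); ÷-6 both sides, so div: 3*(3*x) = 0.
Step 5. [3*(3*x) = 0] leading coefficient 3: divide by 3 ⇒ div: 3*x = 0.
Step 6. [3*x = 0] 3 out front; divide by 3, so div: x = 0.

Answer: x ∈ {0}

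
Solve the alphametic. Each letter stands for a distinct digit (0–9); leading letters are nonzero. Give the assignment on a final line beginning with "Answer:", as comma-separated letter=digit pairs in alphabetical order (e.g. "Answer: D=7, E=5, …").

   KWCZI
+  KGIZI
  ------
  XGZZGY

Step 1. [col 1: I + I ≡ Y (mod 10)] column 1 (I + I ≡ Y (mod 10), carry-in 0) doesn't pin Y yet; pick Y=8 and continue ⇒ Y=8.
Step 2. [X] adding two 5-digit numbers gives at most 5+1 digits, and here it does — X is that final carry and must be 1, so X=1.
Step 3. [col 1: I + I ≡ Y (mod 10)] no forcing yet in column 1 (carry-in 0); I=9 is free and consistent — try it. So I=9.
Step 4. [col 2: Z + Z ≡ G (mod 10)] several values work for G in column 2 (Z + Z ≡ G (mod 10), carry-in 1); try G=5 ⇒ G=5.
Step 5. [col 2: Z + Z ≡ G (mod 10)] several values work for Z in column 2 (Z + Z ≡ G (mod 10), carry-in 1); try Z=2. So Z=2.
Step 6. [col 3: C + I ≡ Z (mod 10)] from column 3 (I=9, Z=2, carry-in 0, digits 1,2,5,8,9 already taken and all letters distinct): C must equal 3. So C=3.
Step 7. [col 4: W + G ≡ Z (mod 10)] column 4: given G=5, Z=2, carry-in 1, and digits 1,2,3,5,8,9 already taken and all letters distinct, W+G≡Z (mod 10) forces W=6, so W=6.
Step 8. [col 5: K + K ≡ G (mod 10)] from column 5 (G=5, carry-in 1, digits 1,2,3,5,6,8,9 already taken and all letters distinct): K must equal 7, so K=7.

Answer: C=3, G=5, I=9, K=7, W=6, X=1, Y=8, Z=2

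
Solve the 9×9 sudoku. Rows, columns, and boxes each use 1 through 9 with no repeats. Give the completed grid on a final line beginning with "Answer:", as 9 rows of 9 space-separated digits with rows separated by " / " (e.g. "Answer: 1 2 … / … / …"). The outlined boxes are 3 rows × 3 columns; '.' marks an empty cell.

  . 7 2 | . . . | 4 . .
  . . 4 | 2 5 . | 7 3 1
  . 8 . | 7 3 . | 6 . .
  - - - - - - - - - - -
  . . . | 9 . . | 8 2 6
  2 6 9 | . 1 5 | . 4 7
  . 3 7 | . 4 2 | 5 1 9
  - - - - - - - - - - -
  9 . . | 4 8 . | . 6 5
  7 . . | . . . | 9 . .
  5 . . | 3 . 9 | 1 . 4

Step 1. [r8c8∈{8}] r8c8's peers cover all but 8 ⇒ r8c8=8.
Step 2. [r3c1∈{1}] r3c1's peers cover all but 1, so r3c1=1.
Step 3. [r2c6∈{6,8}] in row 2, 8 fits only at r2c6, so r2c6=8.
Step 4. [r9c2∈{2}] nothing but 2 survives at r9c2. So r9c2=2.
Step 5. [r7c2∈{1}] r7c2 is down to just 1 ⇒ r7c2=1.
Step 6. [r8c9∈{2,3}] col 9 places 3 nowhere but r8c9. So r8c9=3.
Step 7. [r8c3∈{6}] only 6 remains possible at r8c3. So r8c3=6.
Step 8. [r1c6∈{1,6}] r1c6 is the only open cell in col 6 admitting 6 ⇒ r1c6=6.
Step 9. [r4c5∈{7}] r4c5 has the single candidate 7 ⇒ r4c5=7.
Step 10. [r3c8∈{5,9}] in row 3, 9 fits only at r3c8. So r3c8=9.
Step 11. [r4c2∈{4,5}] in col 2, 5 fits only at r4c2. So r4c2=5.
Step 12. [r5c4∈{8}] r5c4 is down to just 8, so r5c4=8.
Step 13. [r8c4∈{1,5}] r8c4 is the only open cell in row 8 admitting 5, so r8c4=5.
Step 14. [r4c6∈{3}] nothing but 3 survives at r4c6, so r4c6=3.
Step 15. [r6c4∈{6}] r6c4 has the single candidate 6 ⇒ r6c4=6.
Step 16. [r1c4∈{1}] only 1 remains possible at r1c4 ⇒ r1c4=1.
Step 17. [r2c2∈{9}] r2c2 has the single candidate 9 ⇒ r2c2=9.
Step 18. [r3c6∈{4}] r3c6 is down to just 4, so r3c6=4.
Step 19. [r5c7∈{3}] nothing but 3 survives at r5c7. So r5c7=3.
Step 20. [r8c5∈{2}] r8c5 has the single candidate 2. So r8c5=2.
Step 21. [r1c8∈{5}] r1c8 is down to just 5 ⇒ r1c8=5.
Step 22. [r9c3∈{8}] r9c3 has the single candidate 8 ⇒ r9c3=8.
Step 23. [r8c6∈{1}] r8c6 has the single candidate 1. So r8c6=1.
Step 24. [r3c9∈{2}] nothing but 2 survives at r3c9, so r3c9=2.
Step 25. [r3c3∈{5}] only 5 remains possible at r3c3, so r3c3=5.
Step 26. [r9c5∈{6}] only 6 remains possible at r9c5 ⇒ r9c5=6.
Step 27. [r8c2∈{4}] r8c2 is down to just 4 ⇒ r8c2=4.
Step 28. [r1c9∈{8}] r1c9 is down to just 8 ⇒ r1c9=8.
Step 29. [r7c3∈{3}] r7c3's peers cover all but 3, so r7c3=3.
Step 30. [r1c1∈{3}] r1c1 has the single candidate 3 ⇒ r1c1=3.
Step 31. [r4c3∈{1}] r4c3 is down to just 1. So r4c3=1.
Step 32. [r6c1∈{8}] only 8 remains possible at r6c1 ⇒ r6c1=8.
Step 33. [r4c1∈{4}] nothing but 4 survives at r4c1 ⇒ r4c1=4.
Step 34. [r7c6∈{7}] nothing but 7 survives at r7c6. So r7c6=7.
Step 35. [r1c5∈{9}] r1c5's peers cover all but 9 ⇒ r1c5=9.
Step 36. [r9c8∈{7}] only 7 remains possible at r9c8. So r9c8=7.
Step 37. [r2c1∈{6}] nothing but 6 survives at r2c1 ⇒ r2c1=6.
Step 38. [r7c7∈{2}] only 2 remains possible at r7c7, so r7c7=2.

Answer: 3 7 2 1 9 6 4 5 8 / 6 9 4 2 5 8 7 3 1 / 1 8 5 7 3 4 6 9 2 / 4 5 1 9 7 3 8 2 6 / 2 6 9 8 1 5 3 4 7 / 8 3 7 6 4 2 5 1 9 / 9 1 3 4 8 7 2 6 5 / 7 4 6 5 2 1 9 8 3 / 5 2 8 3 6 9 1 7 4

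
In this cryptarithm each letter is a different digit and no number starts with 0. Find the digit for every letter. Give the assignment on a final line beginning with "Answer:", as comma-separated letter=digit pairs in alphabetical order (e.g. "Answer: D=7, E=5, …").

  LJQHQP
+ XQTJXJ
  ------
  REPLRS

Step 1. [col 1: P + J ≡ S (mod 10)] several values work for S in column 1 (P + J ≡ S (mod 10), carry-in 0); try S=0, so S=0.
Step 2. [col 1: P + J ≡ S (mod 10)] several values work for P in column 1 (P + J ≡ S (mod 10), carry-in 0); try P=7. So P=7.
Step 3. [col 1: P + J ≡ S (mod 10)] in column 1 we have P+J≡S with carry-in 0; given P=7, S=0 and digits 0,7 already taken and all letters distinct, that pins J to 3 ⇒ J=3.
Step 4. [col 2: Q + X ≡ R (mod 10)] no forcing yet in column 2 (carry-in 1); Q=1 is free and consistent — try it, so Q=1.
Step 5. [col 2: Q + X ≡ R (mod 10)] several values work for X in column 2 (Q + X ≡ R (mod 10), carry-in 1); try X=6. So X=6.
Step 6. [col 2: Q + X ≡ R (mod 10)] from column 2 (Q=1, X=6, carry-in 1, digits 0,1,3,6,7 already taken and all letters distinct): R must equal 8. So R=8.
Step 7. [col 3: H + J ≡ L (mod 10)] several values work for H in column 3 (H + J ≡ L (mod 10), carry-in 0); try H=9. So H=9.
Step 8. [col 3: H + J ≡ L (mod 10)] column 3: given H=9, J=3, carry-in 0, and digits 0,1,3,6,7,8,9 already taken and all letters distinct, H+J≡L (mod 10) forces L=2 ⇒ L=2.
Step 9. [col 4: Q + T ≡ P (mod 10)] column 4 reads Q+T+carry(1)=P with Q=1, P=7; with digits 0,1,2,3,6,7,8,9 already taken and all letters distinct, the only value for T is 5. So T=5.
Step 10. [col 5: J + Q ≡ E (mod 10)] from column 5 (J=3, Q=1, carry-in 0, digits 0,1,2,3,5,6,7,8,9 already taken and all letters distinct): E must equal 4. So E=4.

Answer: E=4, H=9, J=3, L=2, P=7, Q=1, R=8, S=0, T=5, X=6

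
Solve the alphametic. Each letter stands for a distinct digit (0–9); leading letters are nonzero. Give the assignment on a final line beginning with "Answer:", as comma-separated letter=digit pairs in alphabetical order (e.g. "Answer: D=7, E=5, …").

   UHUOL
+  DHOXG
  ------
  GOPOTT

Step 1. [col 1: L + G ≡ T (mod 10)] column 1 (L + G ≡ T (mod 10), carry-in 0) doesn't pin G yet; pick G=1 and continue. So G=1.
Step 2. [col 1: L + G ≡ T (mod 10)] column 1 (L + G ≡ T (mod 10), carry-in 0) doesn't pin T yet; pick T=4 and continue ⇒ T=4.
Step 3. [col 1: L + G ≡ T (mod 10)] from column 1 (G=1, T=4, carry-in 0, digits 1,4 already taken and all letters distinct): L must equal 3, so L=3.
Step 4. [col 2: O + X ≡ T (mod 10)] column 2 (O + X ≡ T (mod 10), carry-in 0) doesn't pin O yet; pick O=6 and continue ⇒ O=6.
Step 5. [col 2: O + X ≡ T (mod 10)] in column 2 we have O+X≡T with carry-in 0; given O=6, T=4 and digits 1,3,4,6 already taken and all letters distinct, that pins X to 8. So X=8.
Step 6. [col 3: U + O ≡ O (mod 10)] from column 3 (O=6, carry-in 1, digits 1,3,4,6,8 already taken and all letters distinct): U must equal 9, so U=9.
Step 7. [col 4: H + H ≡ P (mod 10)] column 4: given nothing yet, carry-in 1, and digits 1,3,4,6,8,9 already taken and all letters distinct, H+H≡P (mod 10) forces P=5, so P=5.
Step 8. [col 4: H + H ≡ P (mod 10)] no forcing yet in column 4 (carry-in 1); H=2 is free and consistent — try it. So H=2.
Step 9. [col 5: U + D ≡ O (mod 10)] column 5 reads U+D+carry(0)=O with U=9, O=6; with digits 1,2,3,4,5,6,8,9 already taken and all letters distinct, the only value for D is 7. So D=7.

Answer: D=7, G=1, H=2, L=3, O=6, P=5, T=4, U=9, X=8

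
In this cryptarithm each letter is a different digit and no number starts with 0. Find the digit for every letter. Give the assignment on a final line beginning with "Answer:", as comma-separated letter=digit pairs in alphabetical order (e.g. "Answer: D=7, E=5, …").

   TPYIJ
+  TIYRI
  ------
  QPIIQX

Step 1. [Q] Q is the leading digit of a 6-digit sum of two 5-digit numbers; the final carry is exactly 1 ⇒ Q=1.
Step 2. [col 1: J + I ≡ X (mod 10)] several values work for I in column 1 (J + I ≡ X (mod 10), carry-in 0); try I=7, so I=7.
Step 3. [col 1: J + I ≡ X (mod 10)] several values work for X in column 1 (J + I ≡ X (mod 10), carry-in 0); try X=9 ⇒ X=9.
Step 4. [col 1: J + I ≡ X (mod 10)] column 1: given I=7, X=9, carry-in 0, and digits 1,7,9 already taken and all letters distinct, J+I≡X (mod 10) forces J=2 ⇒ J=2.
Step 5. [col 2: I + R ≡ Q (mod 10)] column 2: given I=7, Q=1, carry-in 0, and digits 1,2,7,9 already taken and all letters distinct, I+R≡Q (mod 10) forces R=4, so R=4.
Step 6. [col 3: Y + Y ≡ I (mod 10)] several values work for Y in column 3 (Y + Y ≡ I (mod 10), carry-in 1); try Y=3. So Y=3.
Step 7. [col 4: P + I ≡ I (mod 10)] in column 4 we have P+I≡I with carry-in 0; given I=7 and digits 1,2,3,4,7,9 already taken and all letters distinct, that pins P to 0, so P=0.
Step 8. [col 5: T + T ≡ P (mod 10)] column 5: given P=0, carry-in 0, and digits 0,1,2,3,4,7,9 already taken and all letters distinct, T+T≡P (mod 10) forces T=5. So T=5.

Answer: I=7, J=2, P=0, Q=1, R=4, T=5, X=9, Y=3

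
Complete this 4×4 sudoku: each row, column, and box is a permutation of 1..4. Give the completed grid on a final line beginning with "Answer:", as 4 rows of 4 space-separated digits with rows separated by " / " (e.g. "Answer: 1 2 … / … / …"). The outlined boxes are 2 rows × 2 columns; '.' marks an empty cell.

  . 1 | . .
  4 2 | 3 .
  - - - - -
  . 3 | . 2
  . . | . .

Step 1. [r3c3∈{1,4}] 4 has one home in row 3: r3c3, so r3c3=4.
Step 2. [r4c3∈{1}] r4c3's peers cover all but 1 ⇒ r4c3=1.
Step 3. [r1c1∈{3}] r1c1 has the single candidate 3 ⇒ r1c1=3.
Step 4. [r1c4∈{4}] nothing but 4 survives at r1c4, so r1c4=4.
Step 5. [r2c4∈{1}] r2c4 has the single candidate 1 ⇒ r2c4=1.
Step 6. [r4c1∈{2}] only 2 remains possible at r4c1 ⇒ r4c1=2.
Step 7. [r1c3∈{2}] nothing but 2 survives at r1c3 ⇒ r1c3=2.
Step 8. [r4c4∈{3}] nothing but 3 survives at r4c4 ⇒ r4c4=3.
Step 9. [r4c2∈{4}] only 4 remains possible at r4c2, so r4c2=4.
Step 10. [r3c1∈{1}] r3c1 has the single candidate 1, so r3c1=1.

Answer: 3 1 2 4 / 4 2 3 1 / 1 3 4 2 / 2 4 1 3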